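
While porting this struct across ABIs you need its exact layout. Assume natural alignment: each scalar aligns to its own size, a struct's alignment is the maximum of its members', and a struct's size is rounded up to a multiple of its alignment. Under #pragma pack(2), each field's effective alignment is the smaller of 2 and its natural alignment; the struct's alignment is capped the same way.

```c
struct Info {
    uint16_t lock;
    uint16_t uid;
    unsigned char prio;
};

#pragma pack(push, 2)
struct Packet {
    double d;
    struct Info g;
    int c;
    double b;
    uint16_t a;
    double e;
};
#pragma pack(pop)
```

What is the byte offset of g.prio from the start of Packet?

12

Info: 0..2  lock  (2B, 2-aligned); 2..4  uid  (2B, 2-aligned); 4..5  prio  (1B, 1-aligned); 5..6  -- tail padding (1B); sizeof = 6, alignof = 2
0..8  d  (8B, 2-aligned)
8..14  g  (6B, 2-aligned)
within Info: prio at 4
8 + 4 = 12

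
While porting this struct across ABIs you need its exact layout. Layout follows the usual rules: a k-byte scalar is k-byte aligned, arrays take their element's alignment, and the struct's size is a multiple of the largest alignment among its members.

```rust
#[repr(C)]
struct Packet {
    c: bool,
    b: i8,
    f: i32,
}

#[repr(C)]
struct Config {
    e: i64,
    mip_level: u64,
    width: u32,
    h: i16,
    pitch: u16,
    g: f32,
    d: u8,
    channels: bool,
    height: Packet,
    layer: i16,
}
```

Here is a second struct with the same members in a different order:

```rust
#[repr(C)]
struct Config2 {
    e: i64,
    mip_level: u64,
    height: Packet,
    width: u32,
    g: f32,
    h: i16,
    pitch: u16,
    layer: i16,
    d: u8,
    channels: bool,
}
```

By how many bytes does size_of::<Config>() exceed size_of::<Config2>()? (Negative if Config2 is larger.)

Packet: c at 0 (size 1, align 1) → ends 1; b at 1 (size 1, align 1) → ends 2; pad 2 to align 4 for f; f at 4 (size 4, align 4) → ends 8; total 8 bytes, alignment 4
e at 0 (size 8, align 8) → ends 8
mip_level at 8 (size 8, align 8) → ends 16
width at 16 (size 4, align 4) → ends 20
h at 20 (size 2, align 2) → ends 22
pitch at 22 (size 2, align 2) → ends 24
g at 24 (size 4, align 4) → ends 28
d at 28 (size 1, align 1) → ends 29
channels at 29 (size 1, align 1) → ends 30
pad 2 to align 4 for height
height at 32 (size 8, align 4) → ends 40
layer at 40 (size 2, align 2) → ends 42
tail pad 6 to reach multiple of 8
total 48 bytes, alignment 8
— Config2 —
e at 0 (size 8, align 8) → ends 8
mip_level at 8 (size 8, align 8) → ends 16
height at 16 (size 8, align 4) → ends 24
width at 24 (size 4, align 4) → ends 28
g at 28 (size 4, align 4) → ends 32
h at 32 (size 2, align 2) → ends 34
pitch at 34 (size 2, align 2) → ends 36
layer at 36 (size 2, align 2) → ends 38
d at 38 (size 1, align 1) → ends 39
channels at 39 (size 1, align 1) → ends 40
total 40 bytes, alignment 8
48 − 40 = 8

8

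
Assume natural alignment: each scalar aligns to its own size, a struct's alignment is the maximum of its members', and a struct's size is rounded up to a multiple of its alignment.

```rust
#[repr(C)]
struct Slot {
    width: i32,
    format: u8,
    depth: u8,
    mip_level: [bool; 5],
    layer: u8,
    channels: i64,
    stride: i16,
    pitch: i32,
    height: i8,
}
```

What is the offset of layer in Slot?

@0: width [4B, align 4] → 4
@4: format [1B, align 1] → 5
@5: depth [1B, align 1] → 6
@6: mip_level [5B, align 1] → 11
@11: layer [1B, align 1] → 12

11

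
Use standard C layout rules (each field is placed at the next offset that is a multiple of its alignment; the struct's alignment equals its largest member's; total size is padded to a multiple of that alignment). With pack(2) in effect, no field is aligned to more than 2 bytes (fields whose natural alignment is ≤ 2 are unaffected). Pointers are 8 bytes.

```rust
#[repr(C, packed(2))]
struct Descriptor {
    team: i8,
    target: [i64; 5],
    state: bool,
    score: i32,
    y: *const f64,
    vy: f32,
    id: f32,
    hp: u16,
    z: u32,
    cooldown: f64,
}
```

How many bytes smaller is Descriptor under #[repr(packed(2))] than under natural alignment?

natural layout:
  team at 0 (size 1, align 1) → ends 1
  pad 7 to align 8 for target
  target at 8 (size 40, align 8) → ends 48
  state at 48 (size 1, align 1) → ends 49
  pad 3 to align 4 for score
  score at 52 (size 4, align 4) → ends 56
  y at 56 (size 8, align 8) → ends 64
  vy at 64 (size 4, align 4) → ends 68
  id at 68 (size 4, align 4) → ends 72
  hp at 72 (size 2, align 2) → ends 74
  pad 2 to align 4 for z
  z at 76 (size 4, align 4) → ends 80
  cooldown at 80 (size 8, align 8) → ends 88
  total 88 bytes, alignment 8
packed(2) layout:
  team at 0 (size 1, align 1) → ends 1
  pad 1 to align 2 for target
  target at 2 (size 40, align 2) → ends 42
  state at 42 (size 1, align 1) → ends 43
  pad 1 to align 2 for score
  score at 44 (size 4, align 2) → ends 48
  y at 48 (size 8, align 2) → ends 56
  vy at 56 (size 4, align 2) → ends 60
  id at 60 (size 4, align 2) → ends 64
  hp at 64 (size 2, align 2) → ends 66
  z at 66 (size 4, align 2) → ends 70
  cooldown at 70 (size 8, align 2) → ends 78
  total 78 bytes, alignment 2
88 − 78 = 10

10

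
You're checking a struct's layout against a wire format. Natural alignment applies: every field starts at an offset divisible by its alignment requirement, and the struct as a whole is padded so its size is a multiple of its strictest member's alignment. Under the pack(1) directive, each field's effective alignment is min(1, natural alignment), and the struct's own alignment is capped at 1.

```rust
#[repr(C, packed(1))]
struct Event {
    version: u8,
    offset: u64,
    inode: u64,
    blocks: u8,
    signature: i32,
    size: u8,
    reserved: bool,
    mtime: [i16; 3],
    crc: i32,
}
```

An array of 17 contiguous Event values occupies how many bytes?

578

0..1  version  (1B, 1-aligned)
1..9  offset  (8B, 1-aligned)
9..17  inode  (8B, 1-aligned)
17..18  blocks  (1B, 1-aligned)
18..22  signature  (4B, 1-aligned)
22..23  size  (1B, 1-aligned)
23..24  reserved  (1B, 1-aligned)
24..30  mtime  (6B, 1-aligned)
30..34  crc  (4B, 1-aligned)
sizeof = 34, alignof = 1
array of 17: 17 × 34 = 578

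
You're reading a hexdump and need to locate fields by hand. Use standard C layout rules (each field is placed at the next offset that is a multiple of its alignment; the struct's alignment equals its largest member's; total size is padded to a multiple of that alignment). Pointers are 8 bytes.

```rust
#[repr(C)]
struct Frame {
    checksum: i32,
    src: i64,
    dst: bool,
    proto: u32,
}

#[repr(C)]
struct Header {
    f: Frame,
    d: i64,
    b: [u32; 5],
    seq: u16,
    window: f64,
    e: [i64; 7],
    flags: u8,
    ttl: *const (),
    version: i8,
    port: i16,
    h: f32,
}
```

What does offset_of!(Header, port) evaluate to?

Frame: @0: checksum [4B, align 4] → 4; +4 pad (align 8); @8: src [8B, align 8] → 16; @16: dst [1B, align 1] → 17; +3 pad (align 4); @20: proto [4B, align 4] → 24; size 24, align 8
@0: f [24B, align 8] → 24
@24: d [8B, align 8] → 32
@32: b [20B, align 4] → 52
@52: seq [2B, align 2] → 54
+2 pad (align 8)
@56: window [8B, align 8] → 64
@64: e [56B, align 8] → 120
@120: flags [1B, align 1] → 121
+7 pad (align 8)
@128: ttl [8B, align 8] → 136
@136: version [1B, align 1] → 137
+1 pad (align 2)
@138: port [2B, align 2] → 140

138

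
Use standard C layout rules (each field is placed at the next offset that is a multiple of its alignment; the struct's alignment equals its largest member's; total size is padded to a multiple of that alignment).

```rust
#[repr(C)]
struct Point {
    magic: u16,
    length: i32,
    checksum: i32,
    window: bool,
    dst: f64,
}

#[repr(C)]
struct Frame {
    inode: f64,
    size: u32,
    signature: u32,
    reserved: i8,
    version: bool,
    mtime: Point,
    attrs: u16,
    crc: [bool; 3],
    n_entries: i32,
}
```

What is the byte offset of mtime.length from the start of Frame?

28

Point: 0..2  magic  (2B, 2-aligned); 2..4  -- padding (2B); 4..8  length  (4B, 4-aligned); 8..12  checksum  (4B, 4-aligned); 12..13  window  (1B, 1-aligned); 13..16  -- padding (3B); 16..24  dst  (8B, 8-aligned); sizeof = 24, alignof = 8
0..8  inode  (8B, 8-aligned)
8..12  size  (4B, 4-aligned)
12..16  signature  (4B, 4-aligned)
16..17  reserved  (1B, 1-aligned)
17..18  version  (1B, 1-aligned)
18..24  -- padding (6B)
24..48  mtime  (24B, 8-aligned)
within Point: length at 4
24 + 4 = 28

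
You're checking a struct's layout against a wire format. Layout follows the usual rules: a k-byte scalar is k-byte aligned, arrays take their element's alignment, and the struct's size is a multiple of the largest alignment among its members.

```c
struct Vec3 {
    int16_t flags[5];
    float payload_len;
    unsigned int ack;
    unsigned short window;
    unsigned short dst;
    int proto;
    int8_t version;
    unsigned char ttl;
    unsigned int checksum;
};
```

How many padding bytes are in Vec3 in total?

4

0..10  flags  (10B, 2-aligned)
10..12  -- padding (2B)
12..16  payload_len  (4B, 4-aligned)
16..20  ack  (4B, 4-aligned)
20..22  window  (2B, 2-aligned)
22..24  dst  (2B, 2-aligned)
24..28  proto  (4B, 4-aligned)
28..29  version  (1B, 1-aligned)
29..30  ttl  (1B, 1-aligned)
30..32  -- padding (2B)
32..36  checksum  (4B, 4-aligned)
sizeof = 36, alignof = 4
data bytes 32, size 36 → padding 4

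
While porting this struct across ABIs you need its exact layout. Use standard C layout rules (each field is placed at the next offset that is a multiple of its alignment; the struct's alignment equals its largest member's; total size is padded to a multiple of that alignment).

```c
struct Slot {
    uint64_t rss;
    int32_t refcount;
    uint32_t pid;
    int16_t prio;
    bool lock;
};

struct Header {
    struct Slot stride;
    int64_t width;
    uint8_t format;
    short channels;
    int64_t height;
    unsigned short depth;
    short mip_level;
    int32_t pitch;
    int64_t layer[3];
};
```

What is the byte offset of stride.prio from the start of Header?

16

Slot: rss at 0 (size 8, align 8) → ends 8; refcount at 8 (size 4, align 4) → ends 12; pid at 12 (size 4, align 4) → ends 16; prio at 16 (size 2, align 2) → ends 18; lock at 18 (size 1, align 1) → ends 19; tail pad 5 to reach multiple of 8; total 24 bytes, alignment 8
stride at 0 (size 24, align 8) → ends 24
within Slot: prio at 16
0 + 16 = 16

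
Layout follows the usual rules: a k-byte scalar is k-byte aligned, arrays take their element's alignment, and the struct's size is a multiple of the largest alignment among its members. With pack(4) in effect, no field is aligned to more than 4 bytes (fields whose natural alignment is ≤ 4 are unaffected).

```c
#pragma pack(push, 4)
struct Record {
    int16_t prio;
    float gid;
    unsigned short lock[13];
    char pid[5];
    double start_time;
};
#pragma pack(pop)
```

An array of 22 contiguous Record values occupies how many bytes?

@0: prio [2B, align 2] → 2
+2 pad (align 4)
@4: gid [4B, align 4] → 8
@8: lock [26B, align 2] → 34
@34: pid [5B, align 1] → 39
+1 pad (align 4)
@40: start_time [8B, align 4] → 48
size 48, align 4
array of 22: 22 × 48 = 1056

1056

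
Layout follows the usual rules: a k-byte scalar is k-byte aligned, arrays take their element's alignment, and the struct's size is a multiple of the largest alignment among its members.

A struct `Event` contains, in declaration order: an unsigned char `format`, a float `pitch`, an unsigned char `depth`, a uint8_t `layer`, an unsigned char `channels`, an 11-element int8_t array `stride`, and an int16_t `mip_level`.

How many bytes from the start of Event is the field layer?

format at 0 (size 1, align 1) → ends 1
pad 3 to align 4 for pitch
pitch at 4 (size 4, align 4) → ends 8
depth at 8 (size 1, align 1) → ends 9
layer at 9 (size 1, align 1) → ends 10

9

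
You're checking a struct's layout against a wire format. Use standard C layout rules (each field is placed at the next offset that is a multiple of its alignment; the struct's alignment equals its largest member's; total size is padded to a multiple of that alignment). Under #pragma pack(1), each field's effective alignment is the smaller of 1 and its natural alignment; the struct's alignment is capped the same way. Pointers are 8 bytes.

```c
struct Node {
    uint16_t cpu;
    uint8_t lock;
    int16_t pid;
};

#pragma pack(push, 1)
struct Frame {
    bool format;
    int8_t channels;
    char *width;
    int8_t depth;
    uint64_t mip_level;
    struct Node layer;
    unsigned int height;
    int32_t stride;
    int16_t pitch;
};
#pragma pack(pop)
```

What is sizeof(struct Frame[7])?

Node: cpu at 0 (size 2, align 2) → ends 2; lock at 2 (size 1, align 1) → ends 3; pad 1 to align 2 for pid; pid at 4 (size 2, align 2) → ends 6; total 6 bytes, alignment 2
format at 0 (size 1, align 1) → ends 1
channels at 1 (size 1, align 1) → ends 2
width at 2 (size 8, align 1) → ends 10
depth at 10 (size 1, align 1) → ends 11
mip_level at 11 (size 8, align 1) → ends 19
layer at 19 (size 6, align 1) → ends 25
height at 25 (size 4, align 1) → ends 29
stride at 29 (size 4, align 1) → ends 33
pitch at 33 (size 2, align 1) → ends 35
total 35 bytes, alignment 1
array of 7: 7 × 35 = 245

245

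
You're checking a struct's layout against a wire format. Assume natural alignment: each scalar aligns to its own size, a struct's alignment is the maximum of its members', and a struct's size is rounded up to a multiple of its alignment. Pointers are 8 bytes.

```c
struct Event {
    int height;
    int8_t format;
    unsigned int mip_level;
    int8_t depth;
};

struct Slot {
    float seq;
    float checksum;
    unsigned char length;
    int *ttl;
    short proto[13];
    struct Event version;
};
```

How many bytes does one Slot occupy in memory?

Event: height at 0 (size 4, align 4) → ends 4; format at 4 (size 1, align 1) → ends 5; pad 3 to align 4 for mip_level; mip_level at 8 (size 4, align 4) → ends 12; depth at 12 (size 1, align 1) → ends 13; tail pad 3 to reach multiple of 4; total 16 bytes, alignment 4
seq at 0 (size 4, align 4) → ends 4
checksum at 4 (size 4, align 4) → ends 8
length at 8 (size 1, align 1) → ends 9
pad 7 to align 8 for ttl
ttl at 16 (size 8, align 8) → ends 24
proto at 24 (size 26, align 2) → ends 50
pad 2 to align 4 for version
version at 52 (size 16, align 4) → ends 68
tail pad 4 to reach multiple of 8
total 72 bytes, alignment 8

72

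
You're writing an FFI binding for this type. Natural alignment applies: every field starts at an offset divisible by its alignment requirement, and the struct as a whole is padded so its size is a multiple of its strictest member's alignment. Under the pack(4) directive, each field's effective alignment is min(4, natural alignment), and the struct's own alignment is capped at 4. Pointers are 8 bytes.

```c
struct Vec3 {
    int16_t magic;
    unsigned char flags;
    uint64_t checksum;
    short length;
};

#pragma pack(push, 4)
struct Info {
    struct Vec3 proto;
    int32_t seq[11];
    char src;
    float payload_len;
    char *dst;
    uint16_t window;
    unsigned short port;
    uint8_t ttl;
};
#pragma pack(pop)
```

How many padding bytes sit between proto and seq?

0

Vec3: magic at 0 (size 2, align 2) → ends 2; flags at 2 (size 1, align 1) → ends 3; pad 5 to align 8 for checksum; checksum at 8 (size 8, align 8) → ends 16; length at 16 (size 2, align 2) → ends 18; tail pad 6 to reach multiple of 8; total 24 bytes, alignment 8
proto at 0 (size 24, align 4) → ends 24
seq at 24 (size 44, align 4) → ends 68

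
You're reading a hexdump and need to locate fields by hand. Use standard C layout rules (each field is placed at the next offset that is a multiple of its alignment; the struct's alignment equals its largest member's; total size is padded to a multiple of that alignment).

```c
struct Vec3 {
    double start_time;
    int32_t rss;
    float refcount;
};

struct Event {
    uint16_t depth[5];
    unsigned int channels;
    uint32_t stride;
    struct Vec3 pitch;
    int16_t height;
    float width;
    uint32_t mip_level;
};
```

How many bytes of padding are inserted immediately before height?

Vec3: @0: start_time [8B, align 8] → 8; @8: rss [4B, align 4] → 12; @12: refcount [4B, align 4] → 16; size 16, align 8
@0: depth [10B, align 2] → 10
+2 pad (align 4)
@12: channels [4B, align 4] → 16
@16: stride [4B, align 4] → 20
+4 pad (align 8)
@24: pitch [16B, align 8] → 40
@40: height [2B, align 2] → 42

0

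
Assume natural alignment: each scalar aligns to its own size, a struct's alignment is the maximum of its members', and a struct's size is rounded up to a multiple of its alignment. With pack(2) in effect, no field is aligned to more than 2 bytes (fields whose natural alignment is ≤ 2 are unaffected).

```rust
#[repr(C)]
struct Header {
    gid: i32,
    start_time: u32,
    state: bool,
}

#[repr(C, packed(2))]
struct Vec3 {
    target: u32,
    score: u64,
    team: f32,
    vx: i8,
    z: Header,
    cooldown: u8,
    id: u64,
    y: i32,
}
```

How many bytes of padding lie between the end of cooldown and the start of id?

Header: 0..4  gid  (4B, 4-aligned); 4..8  start_time  (4B, 4-aligned); 8..9  state  (1B, 1-aligned); 9..12  -- tail padding (3B); sizeof = 12, alignof = 4
0..4  target  (4B, 2-aligned)
4..12  score  (8B, 2-aligned)
12..16  team  (4B, 2-aligned)
16..17  vx  (1B, 1-aligned)
17..18  -- padding (1B)
18..30  z  (12B, 2-aligned)
30..31  cooldown  (1B, 1-aligned)
31..32  -- padding (1B)
32..40  id  (8B, 2-aligned)

1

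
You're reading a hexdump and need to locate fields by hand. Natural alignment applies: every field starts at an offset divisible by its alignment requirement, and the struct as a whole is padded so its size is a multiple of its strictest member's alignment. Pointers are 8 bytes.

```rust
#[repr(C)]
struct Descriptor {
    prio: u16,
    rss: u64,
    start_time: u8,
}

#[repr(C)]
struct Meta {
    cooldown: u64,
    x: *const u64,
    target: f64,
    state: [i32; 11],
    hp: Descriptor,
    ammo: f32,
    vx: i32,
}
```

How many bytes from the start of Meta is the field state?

Descriptor: 0..2  prio  (2B, 2-aligned); 2..8  -- padding (6B); 8..16  rss  (8B, 8-aligned); 16..17  start_time  (1B, 1-aligned); 17..24  -- tail padding (7B); sizeof = 24, alignof = 8
0..8  cooldown  (8B, 8-aligned)
8..16  x  (8B, 8-aligned)
16..24  target  (8B, 8-aligned)
24..68  state  (44B, 4-aligned)

24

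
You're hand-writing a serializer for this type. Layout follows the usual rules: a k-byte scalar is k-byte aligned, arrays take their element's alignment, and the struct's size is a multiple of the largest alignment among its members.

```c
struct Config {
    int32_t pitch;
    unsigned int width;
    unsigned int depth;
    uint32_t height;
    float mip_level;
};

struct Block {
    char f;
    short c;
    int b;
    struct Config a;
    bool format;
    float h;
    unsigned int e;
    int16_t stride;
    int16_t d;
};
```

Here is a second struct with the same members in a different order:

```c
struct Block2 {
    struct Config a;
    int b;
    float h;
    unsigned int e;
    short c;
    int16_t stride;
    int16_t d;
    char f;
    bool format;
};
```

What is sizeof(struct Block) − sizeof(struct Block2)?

4

Config: pitch at 0 (size 4, align 4) → ends 4; width at 4 (size 4, align 4) → ends 8; depth at 8 (size 4, align 4) → ends 12; height at 12 (size 4, align 4) → ends 16; mip_level at 16 (size 4, align 4) → ends 20; total 20 bytes, alignment 4
f at 0 (size 1, align 1) → ends 1
pad 1 to align 2 for c
c at 2 (size 2, align 2) → ends 4
b at 4 (size 4, align 4) → ends 8
a at 8 (size 20, align 4) → ends 28
format at 28 (size 1, align 1) → ends 29
pad 3 to align 4 for h
h at 32 (size 4, align 4) → ends 36
e at 36 (size 4, align 4) → ends 40
stride at 40 (size 2, align 2) → ends 42
d at 42 (size 2, align 2) → ends 44
total 44 bytes, alignment 4
— Block2 —
a at 0 (size 20, align 4) → ends 20
b at 20 (size 4, align 4) → ends 24
h at 24 (size 4, align 4) → ends 28
e at 28 (size 4, align 4) → ends 32
c at 32 (size 2, align 2) → ends 34
stride at 34 (size 2, align 2) → ends 36
d at 36 (size 2, align 2) → ends 38
f at 38 (size 1, align 1) → ends 39
format at 39 (size 1, align 1) → ends 40
total 40 bytes, alignment 4
44 − 40 = 4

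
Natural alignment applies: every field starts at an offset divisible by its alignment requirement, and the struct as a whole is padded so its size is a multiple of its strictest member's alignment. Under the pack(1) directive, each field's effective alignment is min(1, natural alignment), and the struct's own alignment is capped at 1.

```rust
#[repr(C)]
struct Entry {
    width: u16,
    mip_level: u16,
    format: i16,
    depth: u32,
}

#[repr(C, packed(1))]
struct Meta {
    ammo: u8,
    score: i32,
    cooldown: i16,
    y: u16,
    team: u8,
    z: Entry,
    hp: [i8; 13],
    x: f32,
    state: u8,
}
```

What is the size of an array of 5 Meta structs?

200

Entry: @0: width [2B, align 2] → 2; @2: mip_level [2B, align 2] → 4; @4: format [2B, align 2] → 6; +2 pad (align 4); @8: depth [4B, align 4] → 12; size 12, align 4
@0: ammo [1B, align 1] → 1
@1: score [4B, align 1] → 5
@5: cooldown [2B, align 1] → 7
@7: y [2B, align 1] → 9
@9: team [1B, align 1] → 10
@10: z [12B, align 1] → 22
@22: hp [13B, align 1] → 35
@35: x [4B, align 1] → 39
@39: state [1B, align 1] → 40
size 40, align 1
array of 5: 5 × 40 = 200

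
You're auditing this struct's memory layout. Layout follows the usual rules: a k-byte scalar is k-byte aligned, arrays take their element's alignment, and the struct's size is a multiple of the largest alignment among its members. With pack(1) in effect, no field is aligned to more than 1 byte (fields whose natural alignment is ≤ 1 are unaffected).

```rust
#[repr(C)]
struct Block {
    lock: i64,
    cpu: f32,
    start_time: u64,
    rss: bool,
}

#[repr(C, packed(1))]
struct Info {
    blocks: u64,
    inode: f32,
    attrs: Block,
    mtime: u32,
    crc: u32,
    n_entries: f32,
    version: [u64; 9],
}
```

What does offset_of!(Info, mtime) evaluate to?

Block: @0: lock [8B, align 8] → 8; @8: cpu [4B, align 4] → 12; +4 pad (align 8); @16: start_time [8B, align 8] → 24; @24: rss [1B, align 1] → 25; +7 tail pad (align 8); size 32, align 8
@0: blocks [8B, align 1] → 8
@8: inode [4B, align 1] → 12
@12: attrs [32B, align 1] → 44
@44: mtime [4B, align 1] → 48

44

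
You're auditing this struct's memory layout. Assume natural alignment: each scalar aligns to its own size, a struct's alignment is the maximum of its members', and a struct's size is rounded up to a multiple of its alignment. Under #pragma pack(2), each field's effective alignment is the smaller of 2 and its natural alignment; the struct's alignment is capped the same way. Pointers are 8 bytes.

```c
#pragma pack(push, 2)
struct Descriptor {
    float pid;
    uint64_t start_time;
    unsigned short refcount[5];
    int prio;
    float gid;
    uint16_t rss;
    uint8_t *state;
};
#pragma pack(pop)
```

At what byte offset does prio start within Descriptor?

@0: pid [4B, align 2] → 4
@4: start_time [8B, align 2] → 12
@12: refcount [10B, align 2] → 22
@22: prio [4B, align 2] → 26

22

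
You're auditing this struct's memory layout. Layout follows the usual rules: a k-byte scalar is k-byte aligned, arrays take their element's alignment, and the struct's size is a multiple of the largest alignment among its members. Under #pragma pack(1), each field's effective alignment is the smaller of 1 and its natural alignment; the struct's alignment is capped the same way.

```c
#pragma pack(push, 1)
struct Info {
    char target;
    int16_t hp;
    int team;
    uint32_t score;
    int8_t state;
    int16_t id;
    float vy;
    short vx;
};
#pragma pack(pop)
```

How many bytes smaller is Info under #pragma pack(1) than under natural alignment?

natural layout:
  @0: target [1B, align 1] → 1
  +1 pad (align 2)
  @2: hp [2B, align 2] → 4
  @4: team [4B, align 4] → 8
  @8: score [4B, align 4] → 12
  @12: state [1B, align 1] → 13
  +1 pad (align 2)
  @14: id [2B, align 2] → 16
  @16: vy [4B, align 4] → 20
  @20: vx [2B, align 2] → 22
  +2 tail pad (align 4)
  size 24, align 4
packed(1) layout:
  @0: target [1B, align 1] → 1
  @1: hp [2B, align 1] → 3
  @3: team [4B, align 1] → 7
  @7: score [4B, align 1] → 11
  @11: state [1B, align 1] → 12
  @12: id [2B, align 1] → 14
  @14: vy [4B, align 1] → 18
  @18: vx [2B, align 1] → 20
  size 20, align 1
24 − 20 = 4

4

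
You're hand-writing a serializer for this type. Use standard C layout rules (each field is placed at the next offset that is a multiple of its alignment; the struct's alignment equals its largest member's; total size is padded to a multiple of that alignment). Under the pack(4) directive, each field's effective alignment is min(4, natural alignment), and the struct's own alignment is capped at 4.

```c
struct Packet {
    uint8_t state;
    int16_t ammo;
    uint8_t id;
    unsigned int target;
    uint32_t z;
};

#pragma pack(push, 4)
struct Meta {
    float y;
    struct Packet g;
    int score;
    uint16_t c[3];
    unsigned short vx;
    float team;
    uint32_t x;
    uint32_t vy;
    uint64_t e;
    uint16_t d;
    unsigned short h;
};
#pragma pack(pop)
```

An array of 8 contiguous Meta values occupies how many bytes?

Packet: state at 0 (size 1, align 1) → ends 1; pad 1 to align 2 for ammo; ammo at 2 (size 2, align 2) → ends 4; id at 4 (size 1, align 1) → ends 5; pad 3 to align 4 for target; target at 8 (size 4, align 4) → ends 12; z at 12 (size 4, align 4) → ends 16; total 16 bytes, alignment 4
y at 0 (size 4, align 4) → ends 4
g at 4 (size 16, align 4) → ends 20
score at 20 (size 4, align 4) → ends 24
c at 24 (size 6, align 2) → ends 30
vx at 30 (size 2, align 2) → ends 32
team at 32 (size 4, align 4) → ends 36
x at 36 (size 4, align 4) → ends 40
vy at 40 (size 4, align 4) → ends 44
e at 44 (size 8, align 4) → ends 52
d at 52 (size 2, align 2) → ends 54
h at 54 (size 2, align 2) → ends 56
total 56 bytes, alignment 4
array of 8: 8 × 56 = 448

448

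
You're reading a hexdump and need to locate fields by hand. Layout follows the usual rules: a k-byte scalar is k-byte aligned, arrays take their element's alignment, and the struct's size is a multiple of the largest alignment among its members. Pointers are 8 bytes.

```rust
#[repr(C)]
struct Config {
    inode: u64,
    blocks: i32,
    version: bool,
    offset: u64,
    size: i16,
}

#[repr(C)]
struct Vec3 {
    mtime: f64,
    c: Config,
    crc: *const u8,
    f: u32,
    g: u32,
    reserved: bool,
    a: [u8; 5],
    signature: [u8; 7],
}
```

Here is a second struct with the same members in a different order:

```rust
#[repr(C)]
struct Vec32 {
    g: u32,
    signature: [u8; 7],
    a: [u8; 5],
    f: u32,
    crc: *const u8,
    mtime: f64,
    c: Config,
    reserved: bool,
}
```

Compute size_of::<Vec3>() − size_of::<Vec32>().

Config: inode at 0 (size 8, align 8) → ends 8; blocks at 8 (size 4, align 4) → ends 12; version at 12 (size 1, align 1) → ends 13; pad 3 to align 8 for offset; offset at 16 (size 8, align 8) → ends 24; size at 24 (size 2, align 2) → ends 26; tail pad 6 to reach multiple of 8; total 32 bytes, alignment 8
mtime at 0 (size 8, align 8) → ends 8
c at 8 (size 32, align 8) → ends 40
crc at 40 (size 8, align 8) → ends 48
f at 48 (size 4, align 4) → ends 52
g at 52 (size 4, align 4) → ends 56
reserved at 56 (size 1, align 1) → ends 57
a at 57 (size 5, align 1) → ends 62
signature at 62 (size 7, align 1) → ends 69
tail pad 3 to reach multiple of 8
total 72 bytes, alignment 8
— Vec32 —
g at 0 (size 4, align 4) → ends 4
signature at 4 (size 7, align 1) → ends 11
a at 11 (size 5, align 1) → ends 16
f at 16 (size 4, align 4) → ends 20
pad 4 to align 8 for crc
crc at 24 (size 8, align 8) → ends 32
mtime at 32 (size 8, align 8) → ends 40
c at 40 (size 32, align 8) → ends 72
reserved at 72 (size 1, align 1) → ends 73
tail pad 7 to reach multiple of 8
total 80 bytes, alignment 8
72 − 80 = -8

-8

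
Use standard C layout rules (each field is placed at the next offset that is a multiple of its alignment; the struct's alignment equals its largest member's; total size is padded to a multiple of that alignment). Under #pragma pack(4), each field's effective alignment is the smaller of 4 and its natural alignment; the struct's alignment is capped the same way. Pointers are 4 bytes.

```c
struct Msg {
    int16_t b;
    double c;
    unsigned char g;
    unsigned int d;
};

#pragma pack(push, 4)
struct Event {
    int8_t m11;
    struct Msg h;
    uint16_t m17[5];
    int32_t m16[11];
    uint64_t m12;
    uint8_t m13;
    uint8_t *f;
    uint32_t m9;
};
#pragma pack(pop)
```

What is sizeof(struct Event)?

104 bytes

Msg: 0..2  b  (2B, 2-aligned); 2..8  -- padding (6B); 8..16  c  (8B, 8-aligned); 16..17  g  (1B, 1-aligned); 17..20  -- padding (3B); 20..24  d  (4B, 4-aligned); sizeof = 24, alignof = 8
0..1  m11  (1B, 1-aligned)
1..4  -- padding (3B)
4..28  h  (24B, 4-aligned)
28..38  m17  (10B, 2-aligned)
38..40  -- padding (2B)
40..84  m16  (44B, 4-aligned)
84..92  m12  (8B, 4-aligned)
92..93  m13  (1B, 1-aligned)
93..96  -- padding (3B)
96..100  f  (4B, 4-aligned)
100..104  m9  (4B, 4-aligned)
sizeof = 104, alignof = 4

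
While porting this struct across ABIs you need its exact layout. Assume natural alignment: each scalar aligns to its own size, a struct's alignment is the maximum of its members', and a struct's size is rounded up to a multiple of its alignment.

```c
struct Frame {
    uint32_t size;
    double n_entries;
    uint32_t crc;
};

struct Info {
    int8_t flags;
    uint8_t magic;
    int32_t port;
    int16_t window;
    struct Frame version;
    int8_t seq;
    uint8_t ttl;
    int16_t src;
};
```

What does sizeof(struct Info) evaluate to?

Frame: 0..4  size  (4B, 4-aligned); 4..8  -- padding (4B); 8..16  n_entries  (8B, 8-aligned); 16..20  crc  (4B, 4-aligned); 20..24  -- tail padding (4B); sizeof = 24, alignof = 8
0..1  flags  (1B, 1-aligned)
1..2  magic  (1B, 1-aligned)
2..4  -- padding (2B)
4..8  port  (4B, 4-aligned)
8..10  window  (2B, 2-aligned)
10..16  -- padding (6B)
16..40  version  (24B, 8-aligned)
40..41  seq  (1B, 1-aligned)
41..42  ttl  (1B, 1-aligned)
42..44  src  (2B, 2-aligned)
44..48  -- tail padding (4B)
sizeof = 48, alignof = 8

48 bytes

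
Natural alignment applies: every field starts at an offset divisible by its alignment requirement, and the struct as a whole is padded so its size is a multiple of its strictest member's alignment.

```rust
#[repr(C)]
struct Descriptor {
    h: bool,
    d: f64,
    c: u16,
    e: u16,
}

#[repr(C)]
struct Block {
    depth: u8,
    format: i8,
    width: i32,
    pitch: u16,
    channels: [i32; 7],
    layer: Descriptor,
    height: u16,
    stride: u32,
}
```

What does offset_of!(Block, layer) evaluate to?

Descriptor: @0: h [1B, align 1] → 1; +7 pad (align 8); @8: d [8B, align 8] → 16; @16: c [2B, align 2] → 18; @18: e [2B, align 2] → 20; +4 tail pad (align 8); size 24, align 8
@0: depth [1B, align 1] → 1
@1: format [1B, align 1] → 2
+2 pad (align 4)
@4: width [4B, align 4] → 8
@8: pitch [2B, align 2] → 10
+2 pad (align 4)
@12: channels [28B, align 4] → 40
@40: layer [24B, align 8] → 64

40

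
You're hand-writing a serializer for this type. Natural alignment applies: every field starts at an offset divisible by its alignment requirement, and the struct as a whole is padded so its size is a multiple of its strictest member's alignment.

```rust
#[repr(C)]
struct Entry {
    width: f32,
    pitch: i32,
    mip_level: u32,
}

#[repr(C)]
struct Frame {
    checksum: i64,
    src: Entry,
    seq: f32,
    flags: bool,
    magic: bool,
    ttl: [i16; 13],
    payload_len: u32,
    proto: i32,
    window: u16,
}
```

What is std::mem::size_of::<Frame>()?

64 bytes

Entry: 0..4  width  (4B, 4-aligned); 4..8  pitch  (4B, 4-aligned); 8..12  mip_level  (4B, 4-aligned); sizeof = 12, alignof = 4
0..8  checksum  (8B, 8-aligned)
8..20  src  (12B, 4-aligned)
20..24  seq  (4B, 4-aligned)
24..25  flags  (1B, 1-aligned)
25..26  magic  (1B, 1-aligned)
26..52  ttl  (26B, 2-aligned)
52..56  payload_len  (4B, 4-aligned)
56..60  proto  (4B, 4-aligned)
60..62  window  (2B, 2-aligned)
62..64  -- tail padding (2B)
sizeof = 64, alignof = 8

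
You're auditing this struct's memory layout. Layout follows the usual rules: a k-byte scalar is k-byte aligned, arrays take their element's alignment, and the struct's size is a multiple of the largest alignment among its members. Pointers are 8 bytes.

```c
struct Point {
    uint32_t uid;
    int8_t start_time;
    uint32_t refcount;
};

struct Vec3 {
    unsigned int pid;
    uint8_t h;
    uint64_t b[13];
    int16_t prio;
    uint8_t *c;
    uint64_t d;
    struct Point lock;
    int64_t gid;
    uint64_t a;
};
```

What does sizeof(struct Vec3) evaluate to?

168 bytes

Point: uid at 0 (size 4, align 4) → ends 4; start_time at 4 (size 1, align 1) → ends 5; pad 3 to align 4 for refcount; refcount at 8 (size 4, align 4) → ends 12; total 12 bytes, alignment 4
pid at 0 (size 4, align 4) → ends 4
h at 4 (size 1, align 1) → ends 5
pad 3 to align 8 for b
b at 8 (size 104, align 8) → ends 112
prio at 112 (size 2, align 2) → ends 114
pad 6 to align 8 for c
c at 120 (size 8, align 8) → ends 128
d at 128 (size 8, align 8) → ends 136
lock at 136 (size 12, align 4) → ends 148
pad 4 to align 8 for gid
gid at 152 (size 8, align 8) → ends 160
a at 160 (size 8, align 8) → ends 168
total 168 bytes, alignment 8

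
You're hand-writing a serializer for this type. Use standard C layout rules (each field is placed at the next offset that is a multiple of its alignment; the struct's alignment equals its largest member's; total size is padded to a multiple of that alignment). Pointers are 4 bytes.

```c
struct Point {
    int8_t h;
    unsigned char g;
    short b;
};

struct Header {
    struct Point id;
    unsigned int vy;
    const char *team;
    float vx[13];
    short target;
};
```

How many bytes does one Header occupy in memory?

68

Point: h at 0 (size 1, align 1) → ends 1; g at 1 (size 1, align 1) → ends 2; b at 2 (size 2, align 2) → ends 4; total 4 bytes, alignment 2
id at 0 (size 4, align 2) → ends 4
vy at 4 (size 4, align 4) → ends 8
team at 8 (size 4, align 4) → ends 12
vx at 12 (size 52, align 4) → ends 64
target at 64 (size 2, align 2) → ends 66
tail pad 2 to reach multiple of 4
total 68 bytes, alignment 4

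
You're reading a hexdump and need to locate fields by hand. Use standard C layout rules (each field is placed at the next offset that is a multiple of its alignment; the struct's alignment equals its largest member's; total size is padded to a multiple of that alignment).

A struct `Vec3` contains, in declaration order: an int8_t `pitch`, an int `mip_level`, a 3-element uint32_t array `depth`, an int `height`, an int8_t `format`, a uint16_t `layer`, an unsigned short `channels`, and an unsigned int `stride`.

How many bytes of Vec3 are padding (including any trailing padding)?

pitch at 0 (size 1, align 1) → ends 1
pad 3 to align 4 for mip_level
mip_level at 4 (size 4, align 4) → ends 8
depth at 8 (size 12, align 4) → ends 20
height at 20 (size 4, align 4) → ends 24
format at 24 (size 1, align 1) → ends 25
pad 1 to align 2 for layer
layer at 26 (size 2, align 2) → ends 28
channels at 28 (size 2, align 2) → ends 30
pad 2 to align 4 for stride
stride at 32 (size 4, align 4) → ends 36
total 36 bytes, alignment 4
data bytes 30, size 36 → padding 6

6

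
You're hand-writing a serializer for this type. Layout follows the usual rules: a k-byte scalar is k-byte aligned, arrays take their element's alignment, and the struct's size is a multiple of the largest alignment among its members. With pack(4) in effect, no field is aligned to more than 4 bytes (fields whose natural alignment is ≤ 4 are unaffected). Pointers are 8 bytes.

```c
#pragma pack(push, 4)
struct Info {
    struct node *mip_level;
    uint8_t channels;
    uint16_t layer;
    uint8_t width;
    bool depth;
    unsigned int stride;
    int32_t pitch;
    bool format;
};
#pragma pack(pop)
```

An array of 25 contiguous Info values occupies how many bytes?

700

0..8  mip_level  (8B, 4-aligned)
8..9  channels  (1B, 1-aligned)
9..10  -- padding (1B)
10..12  layer  (2B, 2-aligned)
12..13  width  (1B, 1-aligned)
13..14  depth  (1B, 1-aligned)
14..16  -- padding (2B)
16..20  stride  (4B, 4-aligned)
20..24  pitch  (4B, 4-aligned)
24..25  format  (1B, 1-aligned)
25..28  -- tail padding (3B)
sizeof = 28, alignof = 4
array of 25: 25 × 28 = 700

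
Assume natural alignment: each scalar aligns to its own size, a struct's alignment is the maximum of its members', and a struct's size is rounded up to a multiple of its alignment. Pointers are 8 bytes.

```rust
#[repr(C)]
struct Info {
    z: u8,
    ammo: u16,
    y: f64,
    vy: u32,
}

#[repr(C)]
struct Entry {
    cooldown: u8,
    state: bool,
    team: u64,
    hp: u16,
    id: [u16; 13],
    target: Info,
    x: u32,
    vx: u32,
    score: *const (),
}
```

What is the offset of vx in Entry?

76

Info: z at 0 (size 1, align 1) → ends 1; pad 1 to align 2 for ammo; ammo at 2 (size 2, align 2) → ends 4; pad 4 to align 8 for y; y at 8 (size 8, align 8) → ends 16; vy at 16 (size 4, align 4) → ends 20; tail pad 4 to reach multiple of 8; total 24 bytes, alignment 8
cooldown at 0 (size 1, align 1) → ends 1
state at 1 (size 1, align 1) → ends 2
pad 6 to align 8 for team
team at 8 (size 8, align 8) → ends 16
hp at 16 (size 2, align 2) → ends 18
id at 18 (size 26, align 2) → ends 44
pad 4 to align 8 for target
target at 48 (size 24, align 8) → ends 72
x at 72 (size 4, align 4) → ends 76
vx at 76 (size 4, align 4) → ends 80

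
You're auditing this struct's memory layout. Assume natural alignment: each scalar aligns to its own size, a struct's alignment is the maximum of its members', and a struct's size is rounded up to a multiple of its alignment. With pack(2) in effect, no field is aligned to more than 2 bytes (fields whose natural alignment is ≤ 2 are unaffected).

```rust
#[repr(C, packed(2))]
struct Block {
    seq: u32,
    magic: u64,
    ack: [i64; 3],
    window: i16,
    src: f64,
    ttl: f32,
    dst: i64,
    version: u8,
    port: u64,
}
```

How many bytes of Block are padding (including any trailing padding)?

1

@0: seq [4B, align 2] → 4
@4: magic [8B, align 2] → 12
@12: ack [24B, align 2] → 36
@36: window [2B, align 2] → 38
@38: src [8B, align 2] → 46
@46: ttl [4B, align 2] → 50
@50: dst [8B, align 2] → 58
@58: version [1B, align 1] → 59
+1 pad (align 2)
@60: port [8B, align 2] → 68
size 68, align 2
data bytes 67, size 68 → padding 1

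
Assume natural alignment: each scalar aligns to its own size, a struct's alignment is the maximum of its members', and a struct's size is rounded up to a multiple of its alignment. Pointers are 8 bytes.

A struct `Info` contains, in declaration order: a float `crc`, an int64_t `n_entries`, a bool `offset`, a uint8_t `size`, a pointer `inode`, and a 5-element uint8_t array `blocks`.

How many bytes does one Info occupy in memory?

40 bytes

@0: crc [4B, align 4] → 4
+4 pad (align 8)
@8: n_entries [8B, align 8] → 16
@16: offset [1B, align 1] → 17
@17: size [1B, align 1] → 18
+6 pad (align 8)
@24: inode [8B, align 8] → 32
@32: blocks [5B, align 1] → 37
+3 tail pad (align 8)
size 40, align 8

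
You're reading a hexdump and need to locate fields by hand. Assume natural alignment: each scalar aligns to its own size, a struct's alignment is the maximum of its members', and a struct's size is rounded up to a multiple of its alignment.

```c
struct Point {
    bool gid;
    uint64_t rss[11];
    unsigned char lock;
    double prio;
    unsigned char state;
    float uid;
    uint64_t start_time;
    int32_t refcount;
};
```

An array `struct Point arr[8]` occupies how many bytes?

@0: gid [1B, align 1] → 1
+7 pad (align 8)
@8: rss [88B, align 8] → 96
@96: lock [1B, align 1] → 97
+7 pad (align 8)
@104: prio [8B, align 8] → 112
@112: state [1B, align 1] → 113
+3 pad (align 4)
@116: uid [4B, align 4] → 120
@120: start_time [8B, align 8] → 128
@128: refcount [4B, align 4] → 132
+4 tail pad (align 8)
size 136, align 8
array of 8: 8 × 136 = 1088

1088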